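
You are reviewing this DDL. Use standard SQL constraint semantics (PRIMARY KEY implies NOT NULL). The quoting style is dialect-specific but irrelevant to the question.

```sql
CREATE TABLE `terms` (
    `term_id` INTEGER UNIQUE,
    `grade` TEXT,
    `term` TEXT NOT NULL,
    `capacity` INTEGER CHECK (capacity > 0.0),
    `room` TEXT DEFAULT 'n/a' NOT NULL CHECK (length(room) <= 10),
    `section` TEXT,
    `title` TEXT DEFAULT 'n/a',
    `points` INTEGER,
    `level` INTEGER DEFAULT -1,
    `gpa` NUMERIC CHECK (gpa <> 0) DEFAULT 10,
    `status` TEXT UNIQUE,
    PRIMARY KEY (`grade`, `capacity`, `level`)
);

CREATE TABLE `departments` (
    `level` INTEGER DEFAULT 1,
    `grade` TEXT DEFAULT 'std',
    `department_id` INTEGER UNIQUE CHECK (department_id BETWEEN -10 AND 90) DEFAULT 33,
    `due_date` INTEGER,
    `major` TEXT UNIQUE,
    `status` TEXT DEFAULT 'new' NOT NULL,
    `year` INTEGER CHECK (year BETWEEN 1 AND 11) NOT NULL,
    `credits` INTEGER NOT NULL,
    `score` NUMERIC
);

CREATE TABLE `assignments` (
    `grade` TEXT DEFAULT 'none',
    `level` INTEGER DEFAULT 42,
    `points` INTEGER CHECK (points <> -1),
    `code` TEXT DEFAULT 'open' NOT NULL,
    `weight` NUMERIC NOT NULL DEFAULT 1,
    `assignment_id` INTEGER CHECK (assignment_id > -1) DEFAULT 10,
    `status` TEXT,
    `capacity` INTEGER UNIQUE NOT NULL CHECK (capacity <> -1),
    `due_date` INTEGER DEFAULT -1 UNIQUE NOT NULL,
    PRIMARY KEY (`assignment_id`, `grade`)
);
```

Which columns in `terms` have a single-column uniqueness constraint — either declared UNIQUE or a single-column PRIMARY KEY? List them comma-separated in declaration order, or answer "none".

term_id, status

- term_id: declared UNIQUE → unique.
- grade: part of a composite PRIMARY KEY — only the tuple is unique, not this column on its own.
- term: no UNIQUE or single-column PK constraint.
- capacity: part of a composite PRIMARY KEY — only the tuple is unique, not this column on its own.
- room: no UNIQUE or single-column PK constraint.
- section: no UNIQUE or single-column PK constraint.
- title: no UNIQUE or single-column PK constraint.
- points: no UNIQUE or single-column PK constraint.
- level: part of a composite PRIMARY KEY — only the tuple is unique, not this column on its own.
- gpa: no UNIQUE or single-column PK constraint.
- status: declared UNIQUE → unique.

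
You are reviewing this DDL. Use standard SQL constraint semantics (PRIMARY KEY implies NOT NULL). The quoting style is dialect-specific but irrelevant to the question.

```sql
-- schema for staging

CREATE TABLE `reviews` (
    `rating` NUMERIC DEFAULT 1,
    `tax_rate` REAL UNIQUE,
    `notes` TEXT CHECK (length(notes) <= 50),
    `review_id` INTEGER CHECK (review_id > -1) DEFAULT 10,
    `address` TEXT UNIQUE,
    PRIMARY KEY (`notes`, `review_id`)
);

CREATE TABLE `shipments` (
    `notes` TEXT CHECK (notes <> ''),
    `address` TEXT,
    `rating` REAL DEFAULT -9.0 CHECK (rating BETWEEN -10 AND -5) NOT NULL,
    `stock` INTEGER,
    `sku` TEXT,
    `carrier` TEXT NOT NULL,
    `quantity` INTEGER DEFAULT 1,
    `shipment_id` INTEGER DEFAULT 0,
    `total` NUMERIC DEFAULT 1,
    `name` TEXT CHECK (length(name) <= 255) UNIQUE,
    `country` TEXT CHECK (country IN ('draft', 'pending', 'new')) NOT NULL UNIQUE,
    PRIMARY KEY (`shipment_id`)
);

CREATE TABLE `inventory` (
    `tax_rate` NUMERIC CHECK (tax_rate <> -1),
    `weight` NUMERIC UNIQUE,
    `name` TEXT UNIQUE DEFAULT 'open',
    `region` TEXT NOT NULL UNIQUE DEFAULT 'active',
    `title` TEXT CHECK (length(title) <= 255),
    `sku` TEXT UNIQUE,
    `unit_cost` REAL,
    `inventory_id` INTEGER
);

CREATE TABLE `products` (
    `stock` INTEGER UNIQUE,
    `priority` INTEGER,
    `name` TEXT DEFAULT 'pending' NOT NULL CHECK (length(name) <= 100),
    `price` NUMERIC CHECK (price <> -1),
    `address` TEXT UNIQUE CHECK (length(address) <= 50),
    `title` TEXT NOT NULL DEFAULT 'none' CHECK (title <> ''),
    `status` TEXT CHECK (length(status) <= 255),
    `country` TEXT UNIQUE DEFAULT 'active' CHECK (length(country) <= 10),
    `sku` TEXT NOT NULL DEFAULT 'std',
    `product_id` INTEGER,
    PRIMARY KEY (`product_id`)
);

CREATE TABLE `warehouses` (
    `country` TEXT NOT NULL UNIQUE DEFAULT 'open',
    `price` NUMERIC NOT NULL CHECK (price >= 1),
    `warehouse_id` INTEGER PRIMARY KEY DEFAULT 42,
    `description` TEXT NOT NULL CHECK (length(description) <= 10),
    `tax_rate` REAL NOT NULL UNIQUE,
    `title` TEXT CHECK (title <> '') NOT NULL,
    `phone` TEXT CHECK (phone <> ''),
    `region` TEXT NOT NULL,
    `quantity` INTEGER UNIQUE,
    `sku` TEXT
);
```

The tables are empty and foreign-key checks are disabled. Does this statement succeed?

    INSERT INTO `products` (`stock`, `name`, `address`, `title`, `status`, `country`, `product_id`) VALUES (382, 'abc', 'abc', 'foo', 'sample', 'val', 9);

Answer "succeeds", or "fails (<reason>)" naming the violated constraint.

succeeds

NOT NULL columns: name is supplied; product_id is supplied; sku defaults to 'std'; title is supplied.
CHECK constraints: 'abc' satisfies (length(name) <= 100); 'abc' satisfies (length(address) <= 50); 'foo' satisfies (title <> ''); 'sample' satisfies (length(status) <= 255); 'val' satisfies (length(country) <= 10).
No constraint is violated.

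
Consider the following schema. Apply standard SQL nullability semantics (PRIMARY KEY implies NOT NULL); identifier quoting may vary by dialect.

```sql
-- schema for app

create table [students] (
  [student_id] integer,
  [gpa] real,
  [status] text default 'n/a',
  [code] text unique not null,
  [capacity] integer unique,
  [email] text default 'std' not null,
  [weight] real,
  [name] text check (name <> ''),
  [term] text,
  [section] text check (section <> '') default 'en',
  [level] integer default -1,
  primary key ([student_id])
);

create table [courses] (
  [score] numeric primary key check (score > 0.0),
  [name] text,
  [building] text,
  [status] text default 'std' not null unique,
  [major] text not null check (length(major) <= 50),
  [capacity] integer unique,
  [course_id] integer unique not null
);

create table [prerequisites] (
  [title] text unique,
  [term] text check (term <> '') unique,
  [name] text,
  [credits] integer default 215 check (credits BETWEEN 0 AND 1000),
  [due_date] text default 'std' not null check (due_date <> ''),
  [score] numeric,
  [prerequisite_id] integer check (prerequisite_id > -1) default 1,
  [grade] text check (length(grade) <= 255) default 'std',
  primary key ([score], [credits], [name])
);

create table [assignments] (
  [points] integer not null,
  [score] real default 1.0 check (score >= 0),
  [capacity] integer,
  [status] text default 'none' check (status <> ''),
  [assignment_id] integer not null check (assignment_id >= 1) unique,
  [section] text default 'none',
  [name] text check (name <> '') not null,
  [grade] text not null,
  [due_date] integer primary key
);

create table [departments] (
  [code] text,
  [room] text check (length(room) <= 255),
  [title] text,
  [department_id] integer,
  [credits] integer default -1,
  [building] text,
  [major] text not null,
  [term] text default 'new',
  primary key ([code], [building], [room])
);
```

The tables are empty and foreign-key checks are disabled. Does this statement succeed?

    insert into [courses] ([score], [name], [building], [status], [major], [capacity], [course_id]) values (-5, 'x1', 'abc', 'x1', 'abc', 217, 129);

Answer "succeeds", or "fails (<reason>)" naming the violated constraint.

fails (CHECK on score)

The value -5 for score violates CHECK (score > 0.0).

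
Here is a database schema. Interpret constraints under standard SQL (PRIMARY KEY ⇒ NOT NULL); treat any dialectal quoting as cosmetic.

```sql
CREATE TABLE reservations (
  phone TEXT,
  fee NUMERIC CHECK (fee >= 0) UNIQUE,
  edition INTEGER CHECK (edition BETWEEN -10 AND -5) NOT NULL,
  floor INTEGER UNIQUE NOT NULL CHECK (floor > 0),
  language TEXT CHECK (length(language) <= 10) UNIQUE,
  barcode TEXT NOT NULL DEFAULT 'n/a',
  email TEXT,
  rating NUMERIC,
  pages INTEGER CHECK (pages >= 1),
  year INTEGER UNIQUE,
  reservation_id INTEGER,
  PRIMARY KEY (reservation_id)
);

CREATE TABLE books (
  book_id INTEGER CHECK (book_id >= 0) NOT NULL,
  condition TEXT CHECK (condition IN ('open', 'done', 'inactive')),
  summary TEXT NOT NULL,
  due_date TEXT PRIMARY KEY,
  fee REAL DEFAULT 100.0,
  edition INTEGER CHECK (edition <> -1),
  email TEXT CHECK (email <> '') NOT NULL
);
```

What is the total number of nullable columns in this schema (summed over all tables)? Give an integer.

reservations: 7 nullable (phone, fee, language, email, rating, pages, year — PK (reservation_id) and explicit NOT NULL columns excluded).
books: 3 nullable (condition, fee, edition — PK (due_date) and explicit NOT NULL columns excluded).
Total: 7 + 3 = 10.

10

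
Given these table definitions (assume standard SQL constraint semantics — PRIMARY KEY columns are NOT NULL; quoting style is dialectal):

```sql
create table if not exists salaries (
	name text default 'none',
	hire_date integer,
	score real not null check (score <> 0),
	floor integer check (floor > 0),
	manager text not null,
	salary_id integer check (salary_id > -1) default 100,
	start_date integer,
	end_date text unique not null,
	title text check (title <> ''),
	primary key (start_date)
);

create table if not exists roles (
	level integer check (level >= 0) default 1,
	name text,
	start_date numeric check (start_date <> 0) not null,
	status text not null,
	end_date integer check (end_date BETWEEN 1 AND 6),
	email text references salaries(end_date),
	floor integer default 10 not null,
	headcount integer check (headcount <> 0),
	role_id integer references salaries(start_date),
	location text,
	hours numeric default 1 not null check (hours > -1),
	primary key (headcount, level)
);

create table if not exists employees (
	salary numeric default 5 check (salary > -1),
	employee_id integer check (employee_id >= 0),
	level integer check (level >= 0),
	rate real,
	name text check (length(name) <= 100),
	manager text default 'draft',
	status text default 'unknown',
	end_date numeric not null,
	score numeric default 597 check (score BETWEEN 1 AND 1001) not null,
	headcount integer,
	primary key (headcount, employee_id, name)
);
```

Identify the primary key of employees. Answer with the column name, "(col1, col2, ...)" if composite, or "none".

A table-level PRIMARY KEY clause names 3 columns: headcount, employee_id, name.
This is a composite key — the combination is unique, not each column individually.

(headcount, employee_id, name)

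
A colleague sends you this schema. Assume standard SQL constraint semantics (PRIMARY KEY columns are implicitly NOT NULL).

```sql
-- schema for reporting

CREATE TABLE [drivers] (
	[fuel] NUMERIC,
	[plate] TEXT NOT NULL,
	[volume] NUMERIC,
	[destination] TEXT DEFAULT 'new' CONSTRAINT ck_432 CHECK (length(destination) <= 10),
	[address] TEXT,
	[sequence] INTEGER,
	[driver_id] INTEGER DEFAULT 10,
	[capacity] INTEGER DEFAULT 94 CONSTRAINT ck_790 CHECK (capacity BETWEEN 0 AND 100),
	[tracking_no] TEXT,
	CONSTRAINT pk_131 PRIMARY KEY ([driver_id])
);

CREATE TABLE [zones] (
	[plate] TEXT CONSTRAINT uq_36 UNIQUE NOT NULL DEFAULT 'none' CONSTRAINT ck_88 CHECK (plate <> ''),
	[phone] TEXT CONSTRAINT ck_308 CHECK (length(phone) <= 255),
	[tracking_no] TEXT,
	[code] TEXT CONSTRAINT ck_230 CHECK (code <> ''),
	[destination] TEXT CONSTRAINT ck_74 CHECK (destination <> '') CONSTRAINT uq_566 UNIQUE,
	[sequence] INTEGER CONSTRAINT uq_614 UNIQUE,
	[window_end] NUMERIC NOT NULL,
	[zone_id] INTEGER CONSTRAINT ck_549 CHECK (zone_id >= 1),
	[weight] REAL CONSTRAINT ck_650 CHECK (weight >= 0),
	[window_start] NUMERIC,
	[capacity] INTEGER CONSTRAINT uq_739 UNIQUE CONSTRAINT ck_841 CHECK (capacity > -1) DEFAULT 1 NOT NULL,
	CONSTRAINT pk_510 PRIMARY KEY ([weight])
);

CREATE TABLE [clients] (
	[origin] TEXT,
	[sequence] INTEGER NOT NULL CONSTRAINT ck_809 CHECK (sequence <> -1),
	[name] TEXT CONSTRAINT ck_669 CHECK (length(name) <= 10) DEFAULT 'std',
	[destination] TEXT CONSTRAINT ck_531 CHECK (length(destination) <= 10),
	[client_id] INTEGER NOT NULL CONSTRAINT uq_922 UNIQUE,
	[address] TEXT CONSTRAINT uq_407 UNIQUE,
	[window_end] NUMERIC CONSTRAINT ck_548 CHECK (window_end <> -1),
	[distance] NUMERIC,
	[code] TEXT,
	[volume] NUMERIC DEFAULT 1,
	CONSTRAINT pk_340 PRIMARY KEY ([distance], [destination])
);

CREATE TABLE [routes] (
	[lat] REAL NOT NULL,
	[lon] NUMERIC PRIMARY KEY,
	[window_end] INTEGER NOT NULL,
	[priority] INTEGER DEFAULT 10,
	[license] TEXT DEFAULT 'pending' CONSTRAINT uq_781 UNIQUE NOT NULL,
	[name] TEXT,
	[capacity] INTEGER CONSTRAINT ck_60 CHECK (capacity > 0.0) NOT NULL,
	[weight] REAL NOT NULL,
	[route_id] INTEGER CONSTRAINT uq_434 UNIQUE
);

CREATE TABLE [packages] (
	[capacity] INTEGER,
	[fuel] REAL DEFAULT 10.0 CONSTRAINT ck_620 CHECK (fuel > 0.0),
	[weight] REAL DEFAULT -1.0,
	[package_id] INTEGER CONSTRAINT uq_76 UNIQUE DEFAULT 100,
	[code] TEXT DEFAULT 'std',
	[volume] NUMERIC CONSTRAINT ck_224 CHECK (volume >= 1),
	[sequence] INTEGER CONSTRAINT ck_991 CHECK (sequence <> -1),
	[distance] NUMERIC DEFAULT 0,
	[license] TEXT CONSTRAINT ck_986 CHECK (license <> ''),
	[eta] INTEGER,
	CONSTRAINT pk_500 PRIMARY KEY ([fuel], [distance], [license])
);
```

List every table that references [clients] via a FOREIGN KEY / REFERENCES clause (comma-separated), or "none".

none

No REFERENCES clause anywhere in the schema names clients.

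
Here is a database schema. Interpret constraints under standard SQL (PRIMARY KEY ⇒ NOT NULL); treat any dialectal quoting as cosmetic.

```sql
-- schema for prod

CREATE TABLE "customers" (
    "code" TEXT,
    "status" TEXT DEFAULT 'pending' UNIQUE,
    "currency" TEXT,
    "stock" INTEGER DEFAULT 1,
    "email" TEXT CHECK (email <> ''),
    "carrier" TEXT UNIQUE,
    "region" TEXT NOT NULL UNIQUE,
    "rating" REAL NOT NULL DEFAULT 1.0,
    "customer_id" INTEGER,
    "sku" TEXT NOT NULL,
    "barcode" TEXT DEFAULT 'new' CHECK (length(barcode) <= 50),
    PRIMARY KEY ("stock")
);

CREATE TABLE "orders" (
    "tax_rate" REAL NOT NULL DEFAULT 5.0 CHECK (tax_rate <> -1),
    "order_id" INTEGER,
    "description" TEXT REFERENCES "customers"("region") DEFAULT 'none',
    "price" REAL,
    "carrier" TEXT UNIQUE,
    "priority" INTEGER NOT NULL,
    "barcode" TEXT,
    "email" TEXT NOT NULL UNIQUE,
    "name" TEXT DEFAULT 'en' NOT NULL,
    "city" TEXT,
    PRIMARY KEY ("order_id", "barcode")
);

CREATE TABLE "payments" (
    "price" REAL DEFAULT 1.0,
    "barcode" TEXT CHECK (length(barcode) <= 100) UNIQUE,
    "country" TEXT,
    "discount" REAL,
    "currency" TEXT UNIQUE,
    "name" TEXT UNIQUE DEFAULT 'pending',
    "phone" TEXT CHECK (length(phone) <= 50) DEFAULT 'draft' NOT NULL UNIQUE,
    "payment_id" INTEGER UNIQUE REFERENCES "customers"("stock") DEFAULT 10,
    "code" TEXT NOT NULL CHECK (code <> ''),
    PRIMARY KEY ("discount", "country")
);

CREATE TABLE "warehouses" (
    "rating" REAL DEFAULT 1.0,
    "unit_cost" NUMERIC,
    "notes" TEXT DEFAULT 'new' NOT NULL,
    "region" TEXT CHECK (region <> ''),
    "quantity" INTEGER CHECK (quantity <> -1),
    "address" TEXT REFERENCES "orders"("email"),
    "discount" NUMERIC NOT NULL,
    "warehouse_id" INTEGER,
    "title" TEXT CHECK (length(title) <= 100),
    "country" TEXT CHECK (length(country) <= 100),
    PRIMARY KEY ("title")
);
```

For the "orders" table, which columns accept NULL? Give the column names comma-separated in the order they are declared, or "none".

description, price, carrier, city

- tax_rate: declared NOT NULL → not nullable.
- order_id: part of the PRIMARY KEY, which implies NOT NULL → not nullable.
- description: a foreign key column may be NULL unless separately constrained → nullable.
- price: no NOT NULL constraint applies → nullable.
- carrier: UNIQUE does not imply NOT NULL → nullable.
- priority: declared NOT NULL → not nullable.
- barcode: part of the PRIMARY KEY, which implies NOT NULL → not nullable.
- email: declared NOT NULL → not nullable.
- name: declared NOT NULL → not nullable.
- city: no NOT NULL constraint applies → nullable.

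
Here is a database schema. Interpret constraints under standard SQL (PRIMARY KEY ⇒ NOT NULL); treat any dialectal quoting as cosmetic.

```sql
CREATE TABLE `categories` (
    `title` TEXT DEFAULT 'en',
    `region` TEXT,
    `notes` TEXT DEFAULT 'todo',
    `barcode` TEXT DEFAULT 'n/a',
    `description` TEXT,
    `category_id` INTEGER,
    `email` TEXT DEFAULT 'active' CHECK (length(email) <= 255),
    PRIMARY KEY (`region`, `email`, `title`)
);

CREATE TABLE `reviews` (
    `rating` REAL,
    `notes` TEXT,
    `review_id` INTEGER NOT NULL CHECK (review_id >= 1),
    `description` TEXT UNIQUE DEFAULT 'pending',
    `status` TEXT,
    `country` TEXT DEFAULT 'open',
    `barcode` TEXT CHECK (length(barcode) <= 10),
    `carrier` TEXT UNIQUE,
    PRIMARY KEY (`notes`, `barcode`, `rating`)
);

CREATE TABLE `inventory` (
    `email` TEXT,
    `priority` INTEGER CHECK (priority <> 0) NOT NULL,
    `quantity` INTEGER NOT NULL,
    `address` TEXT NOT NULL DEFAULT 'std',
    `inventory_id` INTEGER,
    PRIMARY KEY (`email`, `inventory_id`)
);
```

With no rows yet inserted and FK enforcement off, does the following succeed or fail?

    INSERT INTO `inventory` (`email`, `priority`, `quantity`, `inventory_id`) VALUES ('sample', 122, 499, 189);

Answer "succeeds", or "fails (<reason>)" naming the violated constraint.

succeeds

NOT NULL columns: address defaults to 'std'; email is supplied; inventory_id is supplied; priority is supplied; quantity is supplied.
CHECK constraints: 122 satisfies (priority <> 0).
No constraint is violated.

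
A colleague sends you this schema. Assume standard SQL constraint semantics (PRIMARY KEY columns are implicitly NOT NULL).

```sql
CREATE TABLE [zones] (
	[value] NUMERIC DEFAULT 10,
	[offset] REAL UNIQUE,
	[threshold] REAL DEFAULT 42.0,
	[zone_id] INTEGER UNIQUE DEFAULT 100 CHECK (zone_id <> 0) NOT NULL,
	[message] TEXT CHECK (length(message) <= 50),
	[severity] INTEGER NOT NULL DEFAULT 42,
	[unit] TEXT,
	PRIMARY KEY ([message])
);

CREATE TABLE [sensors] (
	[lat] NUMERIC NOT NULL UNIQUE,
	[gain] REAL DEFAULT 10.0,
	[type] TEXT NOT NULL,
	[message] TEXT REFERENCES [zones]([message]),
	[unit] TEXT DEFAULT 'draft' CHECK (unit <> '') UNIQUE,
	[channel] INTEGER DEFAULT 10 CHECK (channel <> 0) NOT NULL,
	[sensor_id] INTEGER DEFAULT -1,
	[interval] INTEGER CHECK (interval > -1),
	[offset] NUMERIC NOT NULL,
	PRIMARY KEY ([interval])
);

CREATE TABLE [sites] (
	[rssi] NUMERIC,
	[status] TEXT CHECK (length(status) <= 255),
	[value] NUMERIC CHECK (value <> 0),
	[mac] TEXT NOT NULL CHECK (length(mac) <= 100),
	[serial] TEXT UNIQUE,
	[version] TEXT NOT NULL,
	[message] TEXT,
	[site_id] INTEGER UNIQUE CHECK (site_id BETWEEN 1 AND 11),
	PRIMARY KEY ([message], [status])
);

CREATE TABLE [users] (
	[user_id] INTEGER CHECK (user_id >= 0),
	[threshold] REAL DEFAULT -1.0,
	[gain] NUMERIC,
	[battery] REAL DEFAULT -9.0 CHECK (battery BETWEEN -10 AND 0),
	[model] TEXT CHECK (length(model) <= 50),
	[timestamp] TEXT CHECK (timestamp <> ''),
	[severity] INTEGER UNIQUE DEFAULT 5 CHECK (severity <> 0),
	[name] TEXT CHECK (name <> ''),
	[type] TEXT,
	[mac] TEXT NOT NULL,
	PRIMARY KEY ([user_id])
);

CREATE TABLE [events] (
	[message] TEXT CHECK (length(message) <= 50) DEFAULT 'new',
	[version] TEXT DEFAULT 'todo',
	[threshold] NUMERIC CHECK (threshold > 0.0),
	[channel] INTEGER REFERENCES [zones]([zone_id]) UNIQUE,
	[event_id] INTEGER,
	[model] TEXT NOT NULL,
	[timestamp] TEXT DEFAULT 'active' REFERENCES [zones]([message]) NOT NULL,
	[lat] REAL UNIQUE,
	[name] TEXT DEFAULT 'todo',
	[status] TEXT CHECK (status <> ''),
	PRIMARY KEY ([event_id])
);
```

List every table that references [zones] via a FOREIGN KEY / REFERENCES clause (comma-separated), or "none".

sensors, events

- sensors.message references zones(message).
- events.channel references zones(zone_id).
- events.timestamp references zones(message).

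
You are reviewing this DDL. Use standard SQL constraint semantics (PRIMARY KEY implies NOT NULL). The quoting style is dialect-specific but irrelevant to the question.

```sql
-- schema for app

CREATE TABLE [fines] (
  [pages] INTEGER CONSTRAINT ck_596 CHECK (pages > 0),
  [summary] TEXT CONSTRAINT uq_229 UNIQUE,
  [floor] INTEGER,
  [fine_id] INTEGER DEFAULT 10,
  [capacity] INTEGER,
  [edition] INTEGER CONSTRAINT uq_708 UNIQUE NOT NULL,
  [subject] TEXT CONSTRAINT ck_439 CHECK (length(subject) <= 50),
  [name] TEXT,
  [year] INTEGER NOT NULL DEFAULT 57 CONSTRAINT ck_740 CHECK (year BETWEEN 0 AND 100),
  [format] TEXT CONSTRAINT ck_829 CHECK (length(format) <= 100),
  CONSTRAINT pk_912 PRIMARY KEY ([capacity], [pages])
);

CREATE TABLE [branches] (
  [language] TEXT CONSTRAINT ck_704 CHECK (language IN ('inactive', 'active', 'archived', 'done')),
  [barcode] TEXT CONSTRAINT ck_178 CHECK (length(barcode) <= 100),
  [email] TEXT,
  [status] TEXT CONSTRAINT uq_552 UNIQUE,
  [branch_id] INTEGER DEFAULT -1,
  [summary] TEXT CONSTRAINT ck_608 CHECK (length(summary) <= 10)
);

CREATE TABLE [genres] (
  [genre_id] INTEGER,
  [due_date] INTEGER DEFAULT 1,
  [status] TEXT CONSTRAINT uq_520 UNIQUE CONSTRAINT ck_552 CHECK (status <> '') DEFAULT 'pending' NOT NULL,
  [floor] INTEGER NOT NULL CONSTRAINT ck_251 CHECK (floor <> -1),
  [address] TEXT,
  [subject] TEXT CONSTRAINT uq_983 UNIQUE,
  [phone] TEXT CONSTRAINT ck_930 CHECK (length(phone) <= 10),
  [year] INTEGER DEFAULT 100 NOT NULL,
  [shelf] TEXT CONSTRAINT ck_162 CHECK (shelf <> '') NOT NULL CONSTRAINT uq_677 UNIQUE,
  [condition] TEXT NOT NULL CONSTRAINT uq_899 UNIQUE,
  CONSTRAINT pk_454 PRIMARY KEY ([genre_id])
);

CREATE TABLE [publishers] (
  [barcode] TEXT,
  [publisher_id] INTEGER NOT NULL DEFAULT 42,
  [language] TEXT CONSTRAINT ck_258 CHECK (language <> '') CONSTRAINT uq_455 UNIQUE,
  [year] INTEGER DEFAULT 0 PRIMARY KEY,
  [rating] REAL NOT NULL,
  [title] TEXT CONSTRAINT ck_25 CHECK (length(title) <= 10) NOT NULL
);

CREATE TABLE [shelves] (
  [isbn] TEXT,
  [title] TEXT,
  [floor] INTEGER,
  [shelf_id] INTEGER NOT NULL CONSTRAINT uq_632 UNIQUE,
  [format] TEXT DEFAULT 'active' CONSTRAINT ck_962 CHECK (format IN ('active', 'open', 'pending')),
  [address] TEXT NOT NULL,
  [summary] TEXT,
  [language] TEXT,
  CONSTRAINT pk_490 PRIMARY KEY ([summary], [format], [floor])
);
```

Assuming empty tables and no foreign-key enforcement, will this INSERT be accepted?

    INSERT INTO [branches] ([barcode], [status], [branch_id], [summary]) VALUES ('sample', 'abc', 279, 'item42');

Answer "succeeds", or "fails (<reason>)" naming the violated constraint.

succeeds

branches has no NOT NULL or PRIMARY KEY columns.
CHECK constraints: 'sample' satisfies (length(barcode) <= 100); 'item42' satisfies (length(summary) <= 10).
No constraint is violated.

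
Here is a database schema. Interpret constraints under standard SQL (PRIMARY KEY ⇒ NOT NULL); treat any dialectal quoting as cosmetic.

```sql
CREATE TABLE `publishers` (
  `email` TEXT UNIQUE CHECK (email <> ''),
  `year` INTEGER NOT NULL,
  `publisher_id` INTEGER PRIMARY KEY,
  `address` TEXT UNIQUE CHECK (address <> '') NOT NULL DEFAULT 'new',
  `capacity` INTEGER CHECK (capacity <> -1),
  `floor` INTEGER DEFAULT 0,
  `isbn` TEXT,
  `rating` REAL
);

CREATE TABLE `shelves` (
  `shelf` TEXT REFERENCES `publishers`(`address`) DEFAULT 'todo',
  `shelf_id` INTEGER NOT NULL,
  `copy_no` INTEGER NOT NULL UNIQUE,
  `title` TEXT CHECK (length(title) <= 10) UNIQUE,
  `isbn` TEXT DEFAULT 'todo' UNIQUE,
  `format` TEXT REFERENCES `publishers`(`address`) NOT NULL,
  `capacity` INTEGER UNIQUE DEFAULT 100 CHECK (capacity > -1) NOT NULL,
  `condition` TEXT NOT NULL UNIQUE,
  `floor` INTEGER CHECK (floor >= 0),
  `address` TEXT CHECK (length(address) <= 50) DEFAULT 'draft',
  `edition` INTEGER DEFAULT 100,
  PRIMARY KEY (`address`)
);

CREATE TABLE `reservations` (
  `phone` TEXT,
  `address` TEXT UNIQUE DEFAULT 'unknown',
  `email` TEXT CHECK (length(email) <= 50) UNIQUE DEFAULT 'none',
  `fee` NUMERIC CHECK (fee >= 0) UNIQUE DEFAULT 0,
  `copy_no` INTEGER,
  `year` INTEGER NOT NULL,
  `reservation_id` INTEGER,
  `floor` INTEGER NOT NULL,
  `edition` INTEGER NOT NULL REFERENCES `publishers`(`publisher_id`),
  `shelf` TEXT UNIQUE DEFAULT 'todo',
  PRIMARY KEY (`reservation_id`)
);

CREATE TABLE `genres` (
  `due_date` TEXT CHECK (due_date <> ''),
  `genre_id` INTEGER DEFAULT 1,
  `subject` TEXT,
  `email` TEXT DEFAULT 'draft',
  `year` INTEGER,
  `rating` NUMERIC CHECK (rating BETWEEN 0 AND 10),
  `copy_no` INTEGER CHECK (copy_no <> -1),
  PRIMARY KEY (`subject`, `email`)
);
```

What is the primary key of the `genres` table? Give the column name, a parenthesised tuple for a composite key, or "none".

(subject, email)

A table-level PRIMARY KEY clause names 2 columns: subject, email.
This is a composite key — the combination is unique, not each column individually.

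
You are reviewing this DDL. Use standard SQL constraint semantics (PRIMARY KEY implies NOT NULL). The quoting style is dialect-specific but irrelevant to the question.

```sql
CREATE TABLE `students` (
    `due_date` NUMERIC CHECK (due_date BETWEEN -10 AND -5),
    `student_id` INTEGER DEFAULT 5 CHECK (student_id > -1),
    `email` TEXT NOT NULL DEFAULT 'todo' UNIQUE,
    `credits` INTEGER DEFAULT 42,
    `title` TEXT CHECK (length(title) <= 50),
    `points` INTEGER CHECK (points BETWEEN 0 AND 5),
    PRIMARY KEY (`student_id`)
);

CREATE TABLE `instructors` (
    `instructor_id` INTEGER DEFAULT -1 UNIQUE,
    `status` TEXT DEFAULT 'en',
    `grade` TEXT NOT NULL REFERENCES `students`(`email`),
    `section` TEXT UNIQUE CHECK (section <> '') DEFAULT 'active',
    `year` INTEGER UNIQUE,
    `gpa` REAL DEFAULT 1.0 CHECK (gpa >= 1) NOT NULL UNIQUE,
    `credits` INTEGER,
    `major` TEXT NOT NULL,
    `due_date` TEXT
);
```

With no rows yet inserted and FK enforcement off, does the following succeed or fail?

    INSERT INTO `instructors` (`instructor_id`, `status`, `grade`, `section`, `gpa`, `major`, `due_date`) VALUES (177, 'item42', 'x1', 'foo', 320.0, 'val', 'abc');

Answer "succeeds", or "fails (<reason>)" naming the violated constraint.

succeeds

NOT NULL columns: gpa is supplied; grade is supplied; major is supplied.
CHECK constraints: 'foo' satisfies (section <> ''); 320.0 satisfies (gpa >= 1).
No constraint is violated.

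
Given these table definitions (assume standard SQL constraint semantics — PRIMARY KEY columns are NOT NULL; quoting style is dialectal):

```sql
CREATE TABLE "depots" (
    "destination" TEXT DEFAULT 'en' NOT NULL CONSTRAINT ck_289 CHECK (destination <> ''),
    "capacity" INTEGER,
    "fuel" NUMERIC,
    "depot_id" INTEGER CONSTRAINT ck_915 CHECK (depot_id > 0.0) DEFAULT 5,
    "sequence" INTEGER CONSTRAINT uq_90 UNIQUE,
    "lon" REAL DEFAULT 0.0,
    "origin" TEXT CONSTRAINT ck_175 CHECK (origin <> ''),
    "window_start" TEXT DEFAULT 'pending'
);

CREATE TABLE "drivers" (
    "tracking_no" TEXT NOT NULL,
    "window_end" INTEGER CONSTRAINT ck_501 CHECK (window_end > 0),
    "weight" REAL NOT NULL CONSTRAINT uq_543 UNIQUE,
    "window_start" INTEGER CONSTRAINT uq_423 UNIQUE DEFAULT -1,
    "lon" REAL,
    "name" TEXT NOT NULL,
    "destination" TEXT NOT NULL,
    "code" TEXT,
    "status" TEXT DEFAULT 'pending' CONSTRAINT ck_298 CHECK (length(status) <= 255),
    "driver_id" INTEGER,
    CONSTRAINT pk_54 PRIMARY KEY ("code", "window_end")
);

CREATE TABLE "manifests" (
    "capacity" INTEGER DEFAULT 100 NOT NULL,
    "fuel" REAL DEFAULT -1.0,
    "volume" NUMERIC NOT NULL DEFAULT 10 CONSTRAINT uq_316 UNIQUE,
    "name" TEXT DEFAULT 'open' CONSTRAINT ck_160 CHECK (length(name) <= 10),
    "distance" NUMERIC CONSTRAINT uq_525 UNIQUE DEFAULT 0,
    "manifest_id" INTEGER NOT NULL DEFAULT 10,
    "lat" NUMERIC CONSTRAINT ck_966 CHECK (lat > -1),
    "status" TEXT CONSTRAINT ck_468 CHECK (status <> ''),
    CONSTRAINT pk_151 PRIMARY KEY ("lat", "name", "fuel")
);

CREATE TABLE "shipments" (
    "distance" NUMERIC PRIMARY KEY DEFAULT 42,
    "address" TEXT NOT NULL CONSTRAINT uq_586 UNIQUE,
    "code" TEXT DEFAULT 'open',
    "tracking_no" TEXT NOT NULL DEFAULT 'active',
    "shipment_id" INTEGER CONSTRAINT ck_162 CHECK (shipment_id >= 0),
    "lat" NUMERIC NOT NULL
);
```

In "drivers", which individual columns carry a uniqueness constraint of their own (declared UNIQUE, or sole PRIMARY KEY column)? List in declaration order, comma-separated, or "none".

- tracking_no: no UNIQUE or single-column PK constraint.
- window_end: part of a composite PRIMARY KEY — only the tuple is unique, not this column on its own.
- weight: declared UNIQUE → unique.
- window_start: declared UNIQUE → unique.
- lon: no UNIQUE or single-column PK constraint.
- name: no UNIQUE or single-column PK constraint.
- destination: no UNIQUE or single-column PK constraint.
- code: part of a composite PRIMARY KEY — only the tuple is unique, not this column on its own.
- status: no UNIQUE or single-column PK constraint.
- driver_id: no UNIQUE or single-column PK constraint.

weight, window_start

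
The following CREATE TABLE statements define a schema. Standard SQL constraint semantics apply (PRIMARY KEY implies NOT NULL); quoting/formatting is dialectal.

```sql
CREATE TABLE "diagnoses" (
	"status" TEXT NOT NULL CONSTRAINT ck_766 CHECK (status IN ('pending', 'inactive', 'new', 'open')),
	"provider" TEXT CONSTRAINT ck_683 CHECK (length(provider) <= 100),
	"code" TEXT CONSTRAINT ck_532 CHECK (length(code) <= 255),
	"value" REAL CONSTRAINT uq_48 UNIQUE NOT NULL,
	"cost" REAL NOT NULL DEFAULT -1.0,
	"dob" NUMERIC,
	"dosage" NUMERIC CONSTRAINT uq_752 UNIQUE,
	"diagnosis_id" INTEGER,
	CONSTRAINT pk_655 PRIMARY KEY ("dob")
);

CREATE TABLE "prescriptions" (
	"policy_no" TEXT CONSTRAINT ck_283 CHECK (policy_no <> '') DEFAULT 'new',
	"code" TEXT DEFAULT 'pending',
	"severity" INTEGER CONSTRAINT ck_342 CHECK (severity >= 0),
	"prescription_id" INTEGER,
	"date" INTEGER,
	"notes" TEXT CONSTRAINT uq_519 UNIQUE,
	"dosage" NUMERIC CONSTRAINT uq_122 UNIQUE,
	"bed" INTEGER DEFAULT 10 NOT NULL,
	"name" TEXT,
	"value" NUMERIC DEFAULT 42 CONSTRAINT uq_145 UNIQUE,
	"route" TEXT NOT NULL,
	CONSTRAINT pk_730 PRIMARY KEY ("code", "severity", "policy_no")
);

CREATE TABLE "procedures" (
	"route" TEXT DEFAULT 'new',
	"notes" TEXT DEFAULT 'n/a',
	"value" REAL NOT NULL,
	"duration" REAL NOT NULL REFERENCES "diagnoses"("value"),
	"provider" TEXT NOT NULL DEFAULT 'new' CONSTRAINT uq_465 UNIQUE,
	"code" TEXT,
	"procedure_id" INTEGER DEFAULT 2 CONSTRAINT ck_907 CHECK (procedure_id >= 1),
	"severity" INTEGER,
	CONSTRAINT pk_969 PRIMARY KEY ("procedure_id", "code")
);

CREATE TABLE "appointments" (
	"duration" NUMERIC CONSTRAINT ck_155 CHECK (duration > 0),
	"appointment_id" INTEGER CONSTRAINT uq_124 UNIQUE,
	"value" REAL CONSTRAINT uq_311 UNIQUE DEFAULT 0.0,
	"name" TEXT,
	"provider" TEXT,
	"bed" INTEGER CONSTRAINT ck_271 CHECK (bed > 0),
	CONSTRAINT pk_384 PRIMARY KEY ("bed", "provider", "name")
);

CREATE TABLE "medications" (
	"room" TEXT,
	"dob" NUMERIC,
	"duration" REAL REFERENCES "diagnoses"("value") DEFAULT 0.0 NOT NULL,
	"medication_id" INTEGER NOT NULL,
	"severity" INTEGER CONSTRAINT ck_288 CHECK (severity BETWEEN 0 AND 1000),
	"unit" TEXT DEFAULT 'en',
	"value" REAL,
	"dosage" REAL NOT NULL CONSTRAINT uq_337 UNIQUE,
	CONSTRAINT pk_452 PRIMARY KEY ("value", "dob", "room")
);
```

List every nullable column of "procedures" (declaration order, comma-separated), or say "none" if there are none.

route, notes, severity

- route: DEFAULT only fills an omitted column; an explicit NULL is still allowed → nullable.
- notes: DEFAULT only fills an omitted column; an explicit NULL is still allowed → nullable.
- value: declared NOT NULL → not nullable.
- duration: declared NOT NULL → not nullable.
- provider: declared NOT NULL → not nullable.
- code: part of the PRIMARY KEY, which implies NOT NULL → not nullable.
- procedure_id: part of the PRIMARY KEY, which implies NOT NULL → not nullable.
- severity: no NOT NULL constraint applies → nullable.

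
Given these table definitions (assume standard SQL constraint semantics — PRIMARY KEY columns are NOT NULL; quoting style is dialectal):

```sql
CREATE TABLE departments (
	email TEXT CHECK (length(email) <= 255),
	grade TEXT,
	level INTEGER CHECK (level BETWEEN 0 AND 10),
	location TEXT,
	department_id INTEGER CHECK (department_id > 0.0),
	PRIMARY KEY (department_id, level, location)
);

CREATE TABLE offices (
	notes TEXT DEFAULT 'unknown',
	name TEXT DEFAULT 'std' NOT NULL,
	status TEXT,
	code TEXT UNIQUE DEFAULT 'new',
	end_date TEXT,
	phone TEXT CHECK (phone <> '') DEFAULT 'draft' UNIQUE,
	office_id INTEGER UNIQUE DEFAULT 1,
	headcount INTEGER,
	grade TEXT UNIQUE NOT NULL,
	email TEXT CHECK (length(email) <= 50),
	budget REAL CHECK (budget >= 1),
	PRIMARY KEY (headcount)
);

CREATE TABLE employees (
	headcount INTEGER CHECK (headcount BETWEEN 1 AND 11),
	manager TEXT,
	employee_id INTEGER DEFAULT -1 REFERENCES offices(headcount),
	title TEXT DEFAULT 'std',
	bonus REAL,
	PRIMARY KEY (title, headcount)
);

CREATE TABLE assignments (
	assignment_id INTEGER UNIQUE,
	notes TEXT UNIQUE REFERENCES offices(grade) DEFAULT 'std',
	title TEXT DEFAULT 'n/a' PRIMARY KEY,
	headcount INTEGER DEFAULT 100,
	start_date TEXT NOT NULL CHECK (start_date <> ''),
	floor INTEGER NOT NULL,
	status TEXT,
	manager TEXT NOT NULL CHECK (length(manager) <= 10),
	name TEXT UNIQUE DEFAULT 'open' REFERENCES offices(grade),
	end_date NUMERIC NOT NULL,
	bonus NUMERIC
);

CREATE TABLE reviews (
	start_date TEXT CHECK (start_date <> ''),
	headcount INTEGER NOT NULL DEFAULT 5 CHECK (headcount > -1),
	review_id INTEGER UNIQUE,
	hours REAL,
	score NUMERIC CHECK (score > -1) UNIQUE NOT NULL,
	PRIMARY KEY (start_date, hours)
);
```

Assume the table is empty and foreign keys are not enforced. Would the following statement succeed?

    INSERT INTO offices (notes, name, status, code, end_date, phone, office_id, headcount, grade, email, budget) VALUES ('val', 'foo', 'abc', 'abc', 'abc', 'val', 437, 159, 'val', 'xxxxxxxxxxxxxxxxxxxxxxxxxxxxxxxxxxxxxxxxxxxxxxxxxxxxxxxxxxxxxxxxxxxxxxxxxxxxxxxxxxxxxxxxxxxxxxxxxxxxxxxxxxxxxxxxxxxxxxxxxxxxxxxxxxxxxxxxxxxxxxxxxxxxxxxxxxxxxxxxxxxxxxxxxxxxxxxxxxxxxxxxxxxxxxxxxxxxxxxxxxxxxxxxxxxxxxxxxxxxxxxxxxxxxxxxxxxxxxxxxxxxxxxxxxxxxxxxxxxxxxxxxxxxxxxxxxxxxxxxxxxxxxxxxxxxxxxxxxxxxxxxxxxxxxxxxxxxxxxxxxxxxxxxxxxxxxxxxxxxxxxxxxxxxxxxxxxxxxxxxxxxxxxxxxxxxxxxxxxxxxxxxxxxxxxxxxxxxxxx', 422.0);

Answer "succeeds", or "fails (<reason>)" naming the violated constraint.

The value 'xxxxxxxxxxxxxxxxxxxxxxxxxxxxxxxxxxxxxxxxxxxxxxxxxxxxxxxxxxxxxxxxxxxxxxxxxxxxxxxxxxxxxxxxxxxxxxxxxxxxxxxxxxxxxxxxxxxxxxxxxxxxxxxxxxxxxxxxxxxxxxxxxxxxxxxxxxxxxxxxxxxxxxxxxxxxxxxxxxxxxxxxxxxxxxxxxxxxxxxxxxxxxxxxxxxxxxxxxxxxxxxxxxxxxxxxxxxxxxxxxxxxxxxxxxxxxxxxxxxxxxxxxxxxxxxxxxxxxxxxxxxxxxxxxxxxxxxxxxxxxxxxxxxxxxxxxxxxxxxxxxxxxxxxxxxxxxxxxxxxxxxxxxxxxxxxxxxxxxxxxxxxxxxxxxxxxxxxxxxxxxxxxxxxxxxxxxxxxxxx' for email violates CHECK (length(email) <= 50).

fails (CHECK on email)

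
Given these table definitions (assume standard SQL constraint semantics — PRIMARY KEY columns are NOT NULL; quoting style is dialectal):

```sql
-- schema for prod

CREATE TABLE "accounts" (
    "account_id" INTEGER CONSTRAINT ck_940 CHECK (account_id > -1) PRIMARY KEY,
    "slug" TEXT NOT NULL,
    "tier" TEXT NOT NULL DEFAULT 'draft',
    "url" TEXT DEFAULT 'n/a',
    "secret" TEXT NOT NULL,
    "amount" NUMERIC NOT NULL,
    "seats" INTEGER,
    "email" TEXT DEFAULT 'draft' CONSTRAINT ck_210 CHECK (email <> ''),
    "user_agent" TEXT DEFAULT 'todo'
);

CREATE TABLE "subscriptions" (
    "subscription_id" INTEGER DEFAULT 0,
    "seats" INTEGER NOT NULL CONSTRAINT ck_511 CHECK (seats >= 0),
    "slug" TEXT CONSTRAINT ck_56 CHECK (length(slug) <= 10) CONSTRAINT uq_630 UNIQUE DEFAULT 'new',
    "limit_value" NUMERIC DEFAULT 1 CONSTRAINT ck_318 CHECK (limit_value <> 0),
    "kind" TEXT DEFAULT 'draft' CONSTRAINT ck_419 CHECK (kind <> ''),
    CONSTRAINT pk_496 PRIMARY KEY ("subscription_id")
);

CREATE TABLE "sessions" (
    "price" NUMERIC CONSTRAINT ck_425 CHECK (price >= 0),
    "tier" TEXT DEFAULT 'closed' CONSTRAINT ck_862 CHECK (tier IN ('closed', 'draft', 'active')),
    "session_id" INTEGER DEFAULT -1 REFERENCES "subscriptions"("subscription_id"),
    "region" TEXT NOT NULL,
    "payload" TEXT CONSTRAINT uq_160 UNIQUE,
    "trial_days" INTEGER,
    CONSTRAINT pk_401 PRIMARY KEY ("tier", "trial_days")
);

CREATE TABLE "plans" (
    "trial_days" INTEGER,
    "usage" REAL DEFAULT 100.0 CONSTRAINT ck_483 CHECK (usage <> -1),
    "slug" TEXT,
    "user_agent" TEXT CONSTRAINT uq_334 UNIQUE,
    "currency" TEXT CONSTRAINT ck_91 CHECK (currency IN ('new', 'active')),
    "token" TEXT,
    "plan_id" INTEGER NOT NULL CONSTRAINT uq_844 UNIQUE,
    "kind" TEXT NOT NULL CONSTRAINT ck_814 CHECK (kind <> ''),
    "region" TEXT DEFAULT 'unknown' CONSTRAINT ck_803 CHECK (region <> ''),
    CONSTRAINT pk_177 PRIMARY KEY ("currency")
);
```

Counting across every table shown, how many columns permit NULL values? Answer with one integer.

accounts: 4 nullable (url, seats, email, user_agent — PK (account_id) and explicit NOT NULL columns excluded).
subscriptions: 3 nullable (slug, limit_value, kind — PK (subscription_id) and explicit NOT NULL columns excluded).
sessions: 3 nullable (price, session_id, payload — PK (tier, trial_days) and explicit NOT NULL columns excluded).
plans: 6 nullable (trial_days, usage, slug, user_agent, token, region — PK (currency) and explicit NOT NULL columns excluded).
Total: 4 + 3 + 3 + 6 = 16.

16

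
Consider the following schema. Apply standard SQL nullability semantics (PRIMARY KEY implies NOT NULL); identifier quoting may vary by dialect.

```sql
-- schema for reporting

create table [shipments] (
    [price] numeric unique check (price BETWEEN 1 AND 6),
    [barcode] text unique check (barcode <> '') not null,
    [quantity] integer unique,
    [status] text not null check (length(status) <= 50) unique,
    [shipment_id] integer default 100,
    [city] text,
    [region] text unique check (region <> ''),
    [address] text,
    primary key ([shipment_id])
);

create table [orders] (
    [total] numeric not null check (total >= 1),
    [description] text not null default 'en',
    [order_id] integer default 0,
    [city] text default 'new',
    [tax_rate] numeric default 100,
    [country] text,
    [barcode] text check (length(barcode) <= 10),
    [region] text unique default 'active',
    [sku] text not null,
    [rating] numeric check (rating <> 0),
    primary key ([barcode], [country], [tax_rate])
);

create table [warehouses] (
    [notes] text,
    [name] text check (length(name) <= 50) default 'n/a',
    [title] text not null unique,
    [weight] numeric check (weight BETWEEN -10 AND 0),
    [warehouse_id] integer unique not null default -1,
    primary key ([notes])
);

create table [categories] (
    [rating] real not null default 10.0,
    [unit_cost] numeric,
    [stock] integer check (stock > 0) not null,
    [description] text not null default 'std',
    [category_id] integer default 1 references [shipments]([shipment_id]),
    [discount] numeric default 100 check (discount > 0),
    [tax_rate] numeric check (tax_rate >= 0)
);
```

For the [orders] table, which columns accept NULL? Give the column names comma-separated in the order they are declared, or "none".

order_id, city, region, rating

- total: declared NOT NULL → not nullable.
- description: declared NOT NULL → not nullable.
- order_id: DEFAULT only fills an omitted column; an explicit NULL is still allowed → nullable.
- city: DEFAULT only fills an omitted column; an explicit NULL is still allowed → nullable.
- tax_rate: part of the PRIMARY KEY, which implies NOT NULL → not nullable.
- country: part of the PRIMARY KEY, which implies NOT NULL → not nullable.
- barcode: part of the PRIMARY KEY, which implies NOT NULL → not nullable.
- region: UNIQUE does not imply NOT NULL → nullable.
- sku: declared NOT NULL → not nullable.
- rating: CHECK does not forbid NULL (a CHECK constraint passes when its expression is NULL) → nullable.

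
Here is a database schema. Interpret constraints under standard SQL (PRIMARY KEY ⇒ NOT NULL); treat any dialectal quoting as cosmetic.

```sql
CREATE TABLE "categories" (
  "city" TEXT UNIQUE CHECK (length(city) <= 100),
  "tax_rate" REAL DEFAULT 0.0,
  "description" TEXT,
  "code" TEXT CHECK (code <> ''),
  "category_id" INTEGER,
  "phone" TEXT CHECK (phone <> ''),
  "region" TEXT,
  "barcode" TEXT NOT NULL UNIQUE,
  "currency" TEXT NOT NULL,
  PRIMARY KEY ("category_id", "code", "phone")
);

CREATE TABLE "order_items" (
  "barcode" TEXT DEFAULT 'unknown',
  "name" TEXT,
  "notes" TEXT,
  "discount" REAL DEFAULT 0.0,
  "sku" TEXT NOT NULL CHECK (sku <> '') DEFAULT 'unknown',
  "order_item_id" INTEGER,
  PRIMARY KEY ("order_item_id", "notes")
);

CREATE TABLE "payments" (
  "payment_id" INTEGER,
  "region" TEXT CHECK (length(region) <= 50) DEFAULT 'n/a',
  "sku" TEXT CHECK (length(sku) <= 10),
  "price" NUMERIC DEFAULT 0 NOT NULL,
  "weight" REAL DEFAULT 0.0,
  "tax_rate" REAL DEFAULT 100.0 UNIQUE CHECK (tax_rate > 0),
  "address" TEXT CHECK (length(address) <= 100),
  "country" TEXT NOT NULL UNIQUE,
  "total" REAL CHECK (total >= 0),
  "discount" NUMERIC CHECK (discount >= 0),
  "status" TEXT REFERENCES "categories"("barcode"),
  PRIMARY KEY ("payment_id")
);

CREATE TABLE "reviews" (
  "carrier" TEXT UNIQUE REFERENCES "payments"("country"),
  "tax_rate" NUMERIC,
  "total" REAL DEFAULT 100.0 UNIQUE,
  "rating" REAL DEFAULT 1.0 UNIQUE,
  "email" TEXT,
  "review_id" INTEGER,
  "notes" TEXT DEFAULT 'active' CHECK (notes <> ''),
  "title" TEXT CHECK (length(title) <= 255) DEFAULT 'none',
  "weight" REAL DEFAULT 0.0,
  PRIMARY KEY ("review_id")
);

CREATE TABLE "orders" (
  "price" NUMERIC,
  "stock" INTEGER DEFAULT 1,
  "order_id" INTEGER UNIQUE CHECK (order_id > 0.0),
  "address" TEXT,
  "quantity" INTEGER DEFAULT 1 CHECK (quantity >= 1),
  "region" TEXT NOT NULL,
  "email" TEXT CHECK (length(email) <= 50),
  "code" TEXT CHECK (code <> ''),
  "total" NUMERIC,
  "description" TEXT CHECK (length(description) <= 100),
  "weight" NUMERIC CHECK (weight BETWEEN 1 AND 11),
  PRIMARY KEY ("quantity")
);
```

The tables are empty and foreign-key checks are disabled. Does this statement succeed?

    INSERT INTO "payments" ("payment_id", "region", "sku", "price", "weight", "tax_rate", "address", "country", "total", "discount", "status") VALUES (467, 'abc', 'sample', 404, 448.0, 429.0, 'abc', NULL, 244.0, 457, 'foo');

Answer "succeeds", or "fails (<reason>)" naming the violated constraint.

fails (NOT NULL on country)

country is explicitly set to NULL, but country is declared NOT NULL.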